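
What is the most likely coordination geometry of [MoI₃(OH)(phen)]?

octahedral

Each iodide is −1; each hydroxide is −1; 1,10-phenanthroline is neutral; balancing the 0 overall charge requires Mo(IV).
Group 6 minus oxidation state 4 gives a d² configuration.
Counting donor atoms: 3×iodide (monodentate) → 3 donors; 1×hydroxide (monodentate) → 1 donor; 1×1,10-phenanthroline (bidentate) → 2 donors. Coordination number = 6.
Six donors around a single metal centre give an octahedral coordination sphere.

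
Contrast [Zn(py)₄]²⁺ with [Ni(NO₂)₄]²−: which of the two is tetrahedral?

[Zn(py)₄]²⁺

For [Zn(py)₄]²⁺: Summing ligand charges against the +2 overall charge gives an oxidation state of +2 for zinc. Zinc is a group-12 element; Zn(II) is therefore d¹⁰. A d¹⁰ ion has no crystal-field stabilisation preference between square planar and tetrahedral, so four ligands adopt the sterically favoured tetrahedral geometry. → tetrahedral.
For [Ni(NO₂)₄]²−: Ligand charges: each nitro (N-bound nitrite) is −1. With an overall charge of −2 the nickel centre must be in the +2 oxidation state. Nickel is a group-10 element; Ni(II) is therefore d⁸. Nitro (N-bound nitrite) is a strong-field ligand (high in the spectrochemical series). A 3d d⁸ ion with strong-field ligands gains enough CFSE to favour square planar over tetrahedral. → square planar.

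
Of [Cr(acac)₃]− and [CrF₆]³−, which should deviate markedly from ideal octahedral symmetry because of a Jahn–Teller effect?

[Cr(acac)₃]−: Summing ligand charges against the −1 overall charge gives an oxidation state of +2 for chromium. Group 6 minus oxidation state 2 gives a d⁴ configuration. Acetylacetonate is a weak-field ligand for a first-row metal, so the complex is high-spin. The t₂g³e_g¹ (high-spin) configuration has an unevenly filled e_g set; the Jahn–Teller theorem predicts a tetragonal distortion (typically axial elongation) to lift the degeneracy.
[CrF₆]³−: Each fluoride is −1; balancing the −3 overall charge requires Cr(III). Cr sits in group 6, so the d-electron count is 6 − 3 = 3. The d³ configuration leaves the e_g set evenly filled (or empty) — no strong Jahn–Teller driving force.

[Cr(acac)₃]−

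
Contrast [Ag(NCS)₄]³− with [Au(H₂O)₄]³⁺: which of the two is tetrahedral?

For [Ag(NCS)₄]³−: Each isothiocyanate is −1; balancing the −3 overall charge requires Ag(I). Ag sits in group 11, so the d-electron count is 11 − 1 = 10. A d¹⁰ ion has no crystal-field stabilisation preference between square planar and tetrahedral, so four ligands adopt the sterically favoured tetrahedral geometry. → tetrahedral.
For [Au(H₂O)₄]³⁺: Water is neutral; balancing the +3 overall charge requires Au(III). Gold is a group-11 element; Au(III) is therefore d⁸. A 5d d⁸ ion has a large crystal-field splitting; square planar leaves the high-energy d_{x²−y²} orbital empty and maximises CFSE. → square planar.

[Ag(NCS)₄]³−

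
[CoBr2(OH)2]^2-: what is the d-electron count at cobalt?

Ligand charges: each bromide is −1; each hydroxide is −1. With an overall charge of −2 the cobalt centre must be in the +2 oxidation state.
Group 9 minus oxidation state 2 gives a d⁷ configuration.

d⁷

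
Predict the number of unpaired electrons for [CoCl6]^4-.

3

Summing ligand charges against the −4 overall charge gives an oxidation state of +2 for cobalt.
Group 9 minus oxidation state 2 gives a d⁷ configuration.
The spin state decides the count: Chloride is a weak-field ligand for a first-row metal, so the complex is high-spin.
An octahedral high-spin d⁷ ion is t₂g⁵e_g², giving 3 unpaired electrons.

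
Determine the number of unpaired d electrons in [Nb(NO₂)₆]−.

0

Each nitro (N-bound nitrite) is −1; balancing the −1 overall charge requires Nb(V).
Nb sits in group 5, so the d-electron count is 5 − 5 = 0.
In an octahedral field the d⁰ configuration is t₂g⁰e_g⁰, giving 0 unpaired electrons.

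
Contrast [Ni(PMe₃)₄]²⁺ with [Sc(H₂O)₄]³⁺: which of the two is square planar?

[Ni(PMe₃)₄]²⁺

For [Ni(PMe₃)₄]²⁺: Summing ligand charges against the +2 overall charge gives an oxidation state of +2 for nickel. Group 10 minus oxidation state 2 gives a d⁸ configuration. Trimethylphosphine is a strong-field ligand (high in the spectrochemical series). A 3d d⁸ ion with strong-field ligands gains enough CFSE to favour square planar over tetrahedral. → square planar.
For [Sc(H₂O)₄]³⁺: Water is neutral; balancing the +3 overall charge requires Sc(III). Group 3 minus oxidation state 3 gives a d⁰ configuration. A d⁰ ion has no crystal-field stabilisation preference between square planar and tetrahedral, so four ligands adopt the sterically favoured tetrahedral geometry. → tetrahedral.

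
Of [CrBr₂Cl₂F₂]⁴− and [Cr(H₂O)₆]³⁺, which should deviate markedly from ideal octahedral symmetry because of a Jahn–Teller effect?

[CrBr₂Cl₂F₂]⁴−

[CrBr₂Cl₂F₂]⁴−: Each bromide is −1; each chloride is −1; each fluoride is −1; balancing the −4 overall charge requires Cr(II). Cr sits in group 6, so the d-electron count is 6 − 2 = 4. Bromide, chloride, and fluoride are weak-field ligands for a first-row metal, so the complex is high-spin. The t₂g³e_g¹ (high-spin) configuration has an unevenly filled e_g set; the Jahn–Teller theorem predicts a tetragonal distortion (typically axial elongation) to lift the degeneracy.
[Cr(H₂O)₆]³⁺: Water is neutral; balancing the +3 overall charge requires Cr(III). Group 6 minus oxidation state 3 gives a d³ configuration. The d³ configuration leaves the e_g set evenly filled (or empty) — no strong Jahn–Teller driving force.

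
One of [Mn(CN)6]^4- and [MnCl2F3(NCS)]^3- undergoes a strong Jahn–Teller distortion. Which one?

[MnCl2F3(NCS)]^3-

[Mn(CN)6]^4-: Summing ligand charges against the −4 overall charge gives an oxidation state of +2 for manganese. Manganese is a group-7 element; Mn(II) is therefore d⁵. Cyanide is a strong-field ligand (high in the spectrochemical series) for a first-row metal, so the complex is low-spin. The d⁵ configuration leaves the e_g set evenly filled (or empty) — no strong Jahn–Teller driving force.
[MnCl2F3(NCS)]^3-: Ligand charges: each chloride is −1; each fluoride is −1; each isothiocyanate is −1. With an overall charge of −3 the manganese centre must be in the +3 oxidation state. Mn sits in group 7, so the d-electron count is 7 − 3 = 4. Chloride, fluoride, and isothiocyanate are weak-field ligands for a first-row metal, so the complex is high-spin. The t₂g³e_g¹ (high-spin) configuration has an unevenly filled e_g set; the Jahn–Teller theorem predicts a tetragonal distortion (typically axial elongation) to lift the degeneracy.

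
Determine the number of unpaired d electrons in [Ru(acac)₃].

Each acetylacetonate is −1; balancing the 0 overall charge requires Ru(III).
Ru sits in group 8, so the d-electron count is 8 − 3 = 5.
Counting donor atoms: 3×acetylacetonate (bidentate) → 6 donors. Coordination number = 6.
The spin state decides the count: a 4d ion has a large Δₒ and is invariably low-spin.
An octahedral low-spin d⁵ ion is t₂g⁵e_g⁰, giving 1 unpaired electron.

1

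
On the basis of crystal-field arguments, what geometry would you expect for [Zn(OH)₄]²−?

Summing ligand charges against the −2 overall charge gives an oxidation state of +2 for zinc.
Zn sits in group 12, so the d-electron count is 12 − 2 = 10.
Coordination number: 4.
A d¹⁰ ion has no crystal-field stabilisation preference between square planar and tetrahedral, so four ligands adopt the sterically favoured tetrahedral geometry.

tetrahedral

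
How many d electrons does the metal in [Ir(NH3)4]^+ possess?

Summing ligand charges against the +1 overall charge gives an oxidation state of +1 for iridium.
Group 9 minus oxidation state 1 gives a d⁸ configuration.

d⁸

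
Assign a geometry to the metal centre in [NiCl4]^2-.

tetrahedral

Each chloride is −1; balancing the −2 overall charge requires Ni(II).
Ni sits in group 10, so the d-electron count is 10 − 2 = 8.
With 4 monodentate ligands the coordination number is 4.
Chloride is a weak-field ligand.
With weak-field ligands the CFSE gain from square planar is small, so a 3d d⁸ ion takes the sterically preferred tetrahedral geometry.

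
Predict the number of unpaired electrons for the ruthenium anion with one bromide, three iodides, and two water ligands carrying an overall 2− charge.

0 unpaired electrons

Each bromide is −1; each iodide is −1; water is neutral; balancing the −2 overall charge requires Ru(II).
Ruthenium is a group-8 element; Ru(II) is therefore d⁶.
The spin state decides the count: a 4d ion has a large Δₒ and is invariably low-spin.
An octahedral low-spin d⁶ ion is t₂g⁶e_g⁰, giving 0 unpaired electrons.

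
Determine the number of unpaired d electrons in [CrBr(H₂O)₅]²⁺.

3 unpaired electrons

Summing ligand charges against the +2 overall charge gives an oxidation state of +3 for chromium.
Group 6 minus oxidation state 3 gives a d³ configuration.
In an octahedral field the d³ configuration is t₂g³e_g⁰ (only one arrangement possible), giving 3 unpaired electrons.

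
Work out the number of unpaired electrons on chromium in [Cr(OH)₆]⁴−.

4

Summing ligand charges against the −4 overall charge gives an oxidation state of +2 for chromium.
Group 6 minus oxidation state 2 gives a d⁴ configuration.
The spin state decides the count: Hydroxide is a weak-field ligand for a first-row metal, so the complex is high-spin.
An octahedral high-spin d⁴ ion is t₂g³e_g¹, giving 4 unpaired electrons.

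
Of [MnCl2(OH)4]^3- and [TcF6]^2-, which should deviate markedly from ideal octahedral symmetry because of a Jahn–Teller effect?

[MnCl2(OH)4]^3-

[MnCl2(OH)4]^3-: Each chloride is −1; each hydroxide is −1; balancing the −3 overall charge requires Mn(III). Group 7 minus oxidation state 3 gives a d⁴ configuration. Chloride and hydroxide are weak-field ligands for a first-row metal, so the complex is high-spin. The t₂g³e_g¹ (high-spin) configuration has an unevenly filled e_g set; the Jahn–Teller theorem predicts a tetragonal distortion (typically axial elongation) to lift the degeneracy.
[TcF6]^2-: Summing ligand charges against the −2 overall charge gives an oxidation state of +4 for technetium. Tc sits in group 7, so the d-electron count is 7 − 4 = 3. The d³ configuration leaves the e_g set evenly filled (or empty) — no strong Jahn–Teller driving force.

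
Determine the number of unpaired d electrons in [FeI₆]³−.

Each iodide is −1; balancing the −3 overall charge requires Fe(III).
Group 8 minus oxidation state 3 gives a d⁵ configuration.
The spin state decides the count: Iodide is a weak-field ligand for a first-row metal, so the complex is high-spin.
An octahedral high-spin d⁵ ion is t₂g³e_g², giving 5 unpaired electrons.

5 unpaired electrons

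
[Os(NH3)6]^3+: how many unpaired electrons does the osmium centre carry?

1

Summing ligand charges against the +3 overall charge gives an oxidation state of +3 for osmium.
Group 8 minus oxidation state 3 gives a d⁵ configuration.
The spin state decides the count: a 5d ion has a large Δₒ and is invariably low-spin.
An octahedral low-spin d⁵ ion is t₂g⁵e_g⁰, giving 1 unpaired electron.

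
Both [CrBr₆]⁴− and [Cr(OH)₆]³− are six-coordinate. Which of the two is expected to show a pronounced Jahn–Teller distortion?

[CrBr₆]⁴−

[CrBr₆]⁴−: Ligand charges: each bromide is −1. With an overall charge of −4 the chromium centre must be in the +2 oxidation state. Cr sits in group 6, so the d-electron count is 6 − 2 = 4. Bromide is a weak-field ligand for a first-row metal, so the complex is high-spin. The t₂g³e_g¹ (high-spin) configuration has an unevenly filled e_g set; the Jahn–Teller theorem predicts a tetragonal distortion (typically axial elongation) to lift the degeneracy.
[Cr(OH)₆]³−: Summing ligand charges against the −3 overall charge gives an oxidation state of +3 for chromium. Cr sits in group 6, so the d-electron count is 6 − 3 = 3. The d³ configuration leaves the e_g set evenly filled (or empty) — no strong Jahn–Teller driving force.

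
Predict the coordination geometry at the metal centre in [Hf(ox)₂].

tetrahedral

Ligand charges: each oxalate is −2. With an overall charge of 0 the hafnium centre must be in the +4 oxidation state.
Hafnium is a group-4 element; Hf(IV) is therefore d⁰.
Counting donor atoms: 2×oxalate (bidentate) → 4 donors. Coordination number = 4.
A d⁰ ion has no crystal-field stabilisation preference between square planar and tetrahedral, so four ligands adopt the sterically favoured tetrahedral geometry.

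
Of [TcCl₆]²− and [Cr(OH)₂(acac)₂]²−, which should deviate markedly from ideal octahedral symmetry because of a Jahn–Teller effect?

[TcCl₆]²−: Ligand charges: each chloride is −1. With an overall charge of −2 the technetium centre must be in the +4 oxidation state. Technetium is a group-7 element; Tc(IV) is therefore d³. The d³ configuration leaves the e_g set evenly filled (or empty) — no strong Jahn–Teller driving force.
[Cr(OH)₂(acac)₂]²−: Each hydroxide is −1; each acetylacetonate is −1; balancing the −2 overall charge requires Cr(II). Chromium is a group-6 element; Cr(II) is therefore d⁴. Acetylacetonate and hydroxide are weak-field ligands for a first-row metal, so the complex is high-spin. The t₂g³e_g¹ (high-spin) configuration has an unevenly filled e_g set; the Jahn–Teller theorem predicts a tetragonal distortion (typically axial elongation) to lift the degeneracy.

[Cr(OH)₂(acac)₂]²−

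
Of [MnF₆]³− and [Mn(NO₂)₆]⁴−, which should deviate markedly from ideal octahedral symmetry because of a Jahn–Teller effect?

[MnF₆]³−

[MnF₆]³−: Summing ligand charges against the −3 overall charge gives an oxidation state of +3 for manganese. Manganese is a group-7 element; Mn(III) is therefore d⁴. Fluoride is a weak-field ligand for a first-row metal, so the complex is high-spin. The t₂g³e_g¹ (high-spin) configuration has an unevenly filled e_g set; the Jahn–Teller theorem predicts a tetragonal distortion (typically axial elongation) to lift the degeneracy.
[Mn(NO₂)₆]⁴−: Each nitro (N-bound nitrite) is −1; balancing the −4 overall charge requires Mn(II). Group 7 minus oxidation state 2 gives a d⁵ configuration. Nitro (N-bound nitrite) is a strong-field ligand (high in the spectrochemical series) for a first-row metal, so the complex is low-spin. The d⁵ configuration leaves the e_g set evenly filled (or empty) — no strong Jahn–Teller driving force.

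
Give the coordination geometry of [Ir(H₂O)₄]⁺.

square planar

Water is neutral; balancing the +1 overall charge requires Ir(I).
Ir sits in group 9, so the d-electron count is 9 − 1 = 8.
Coordination number: 4.
A 5d d⁸ ion has a large crystal-field splitting; square planar leaves the high-energy d_{x²−y²} orbital empty and maximises CFSE.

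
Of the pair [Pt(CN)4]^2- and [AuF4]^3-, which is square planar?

For [Pt(CN)4]^2-: Each cyanide is −1; balancing the −2 overall charge requires Pt(II). Group 10 minus oxidation state 2 gives a d⁸ configuration. A 5d d⁸ ion has a large crystal-field splitting; square planar leaves the high-energy d_{x²−y²} orbital empty and maximises CFSE. → square planar.
For [AuF4]^3-: Ligand charges: each fluoride is −1. With an overall charge of −3 the gold centre must be in the +1 oxidation state. Au sits in group 11, so the d-electron count is 11 − 1 = 10. A d¹⁰ ion has no crystal-field stabilisation preference between square planar and tetrahedral, so four ligands adopt the sterically favoured tetrahedral geometry. → tetrahedral.

[Pt(CN)4]^2-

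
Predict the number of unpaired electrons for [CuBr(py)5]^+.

1

Ligand charges: each bromide is −1; pyridine is neutral. With an overall charge of +1 the copper centre must be in the +2 oxidation state.
Group 11 minus oxidation state 2 gives a d⁹ configuration.
In an octahedral field the d⁹ configuration is t₂g⁶e_g³ (only one arrangement possible), giving 1 unpaired electron.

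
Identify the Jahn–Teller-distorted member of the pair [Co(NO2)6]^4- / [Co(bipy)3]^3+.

[Co(NO2)6]^4-: Each nitro (N-bound nitrite) is −1; balancing the −4 overall charge requires Co(II). Group 9 minus oxidation state 2 gives a d⁷ configuration. Nitro (N-bound nitrite) is a strong-field ligand (high in the spectrochemical series) for a first-row metal, so the complex is low-spin. The t₂g⁶e_g¹ (low-spin) configuration has an unevenly filled e_g set; the Jahn–Teller theorem predicts a tetragonal distortion (typically axial elongation) to lift the degeneracy.
[Co(bipy)3]^3+: Summing ligand charges against the +3 overall charge gives an oxidation state of +3 for cobalt. Group 9 minus oxidation state 3 gives a d⁶ configuration. Co(III) has an exceptionally large octahedral splitting and is low-spin with essentially every ligand except fluoride. The d⁶ configuration leaves the e_g set evenly filled (or empty) — no strong Jahn–Teller driving force.

[Co(NO2)6]^4-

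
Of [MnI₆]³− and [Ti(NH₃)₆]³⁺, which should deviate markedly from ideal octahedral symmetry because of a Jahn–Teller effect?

[MnI₆]³−

[MnI₆]³−: Each iodide is −1; balancing the −3 overall charge requires Mn(III). Group 7 minus oxidation state 3 gives a d⁴ configuration. Iodide is a weak-field ligand for a first-row metal, so the complex is high-spin. The t₂g³e_g¹ (high-spin) configuration has an unevenly filled e_g set; the Jahn–Teller theorem predicts a tetragonal distortion (typically axial elongation) to lift the degeneracy.
[Ti(NH₃)₆]³⁺: Summing ligand charges against the +3 overall charge gives an oxidation state of +3 for titanium. Group 4 minus oxidation state 3 gives a d¹ configuration. The d¹ configuration leaves the e_g set evenly filled (or empty) — no strong Jahn–Teller driving force.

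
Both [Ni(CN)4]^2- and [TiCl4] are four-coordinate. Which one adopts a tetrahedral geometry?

For [Ni(CN)4]^2-: Each cyanide is −1; balancing the −2 overall charge requires Ni(II). Group 10 minus oxidation state 2 gives a d⁸ configuration. Cyanide is a strong-field ligand (high in the spectrochemical series). A 3d d⁸ ion with strong-field ligands gains enough CFSE to favour square planar over tetrahedral. → square planar.
For [TiCl4]: Summing ligand charges against the 0 overall charge gives an oxidation state of +4 for titanium. Group 4 minus oxidation state 4 gives a d⁰ configuration. A d⁰ ion has no crystal-field stabilisation preference between square planar and tetrahedral, so four ligands adopt the sterically favoured tetrahedral geometry. → tetrahedral.

[TiCl4]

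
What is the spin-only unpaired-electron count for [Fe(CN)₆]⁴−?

0 unpaired electrons

Summing ligand charges against the −4 overall charge gives an oxidation state of +2 for iron.
Iron is a group-8 element; Fe(II) is therefore d⁶.
The spin state decides the count: Cyanide is a strong-field ligand (high in the spectrochemical series) for a first-row metal, so the complex is low-spin.
An octahedral low-spin d⁶ ion is t₂g⁶e_g⁰, giving 0 unpaired electrons.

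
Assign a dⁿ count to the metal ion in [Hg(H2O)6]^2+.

Ligand charges: water is neutral. With an overall charge of +2 the mercury centre must be in the +2 oxidation state.
Group 12 minus oxidation state 2 gives a d¹⁰ configuration.

d¹⁰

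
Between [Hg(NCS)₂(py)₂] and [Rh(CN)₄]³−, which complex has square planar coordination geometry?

For [Hg(NCS)₂(py)₂]: Summing ligand charges against the 0 overall charge gives an oxidation state of +2 for mercury. Group 12 minus oxidation state 2 gives a d¹⁰ configuration. A d¹⁰ ion has no crystal-field stabilisation preference between square planar and tetrahedral, so four ligands adopt the sterically favoured tetrahedral geometry. → tetrahedral.
For [Rh(CN)₄]³−: Summing ligand charges against the −3 overall charge gives an oxidation state of +1 for rhodium. Rh sits in group 9, so the d-electron count is 9 − 1 = 8. A 4d d⁸ ion has a large crystal-field splitting; square planar leaves the high-energy d_{x²−y²} orbital empty and maximises CFSE. → square planar.

[Rh(CN)₄]³−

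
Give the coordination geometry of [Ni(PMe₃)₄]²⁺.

Ligand charges: trimethylphosphine is neutral. With an overall charge of +2 the nickel centre must be in the +2 oxidation state.
Ni sits in group 10, so the d-electron count is 10 − 2 = 8.
Coordination number: 4.
Trimethylphosphine is a strong-field ligand (high in the spectrochemical series).
A 3d d⁸ ion with strong-field ligands gains enough CFSE to favour square planar over tetrahedral.

square planar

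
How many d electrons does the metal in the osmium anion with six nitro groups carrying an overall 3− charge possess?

d⁵

Ligand charges: each nitro (N-bound nitrite) is −1. With an overall charge of −3 the osmium centre must be in the +3 oxidation state.
Os sits in group 8, so the d-electron count is 8 − 3 = 5.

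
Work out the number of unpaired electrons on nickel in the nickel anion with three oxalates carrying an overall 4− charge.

Ligand charges: each oxalate is −2. With an overall charge of −4 the nickel centre must be in the +2 oxidation state.
Group 10 minus oxidation state 2 gives a d⁸ configuration.
Counting donor atoms: 3×oxalate (bidentate) → 6 donors. Coordination number = 6.
In an octahedral field the d⁸ configuration is t₂g⁶e_g² (only one arrangement possible), giving 2 unpaired electrons.

2 unpaired electrons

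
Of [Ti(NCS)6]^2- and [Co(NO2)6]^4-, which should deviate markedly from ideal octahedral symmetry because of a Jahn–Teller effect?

[Co(NO2)6]^4-

[Ti(NCS)6]^2-: Ligand charges: each isothiocyanate is −1. With an overall charge of −2 the titanium centre must be in the +4 oxidation state. Group 4 minus oxidation state 4 gives a d⁰ configuration. The d⁰ configuration leaves the e_g set evenly filled (or empty) — no strong Jahn–Teller driving force.
[Co(NO2)6]^4-: Ligand charges: each nitro (N-bound nitrite) is −1. With an overall charge of −4 the cobalt centre must be in the +2 oxidation state. Group 9 minus oxidation state 2 gives a d⁷ configuration. Nitro (N-bound nitrite) is a strong-field ligand (high in the spectrochemical series) for a first-row metal, so the complex is low-spin. The t₂g⁶e_g¹ (low-spin) configuration has an unevenly filled e_g set; the Jahn–Teller theorem predicts a tetragonal distortion (typically axial elongation) to lift the degeneracy.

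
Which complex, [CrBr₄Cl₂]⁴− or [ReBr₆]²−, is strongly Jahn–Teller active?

[CrBr₄Cl₂]⁴−: Each bromide is −1; each chloride is −1; balancing the −4 overall charge requires Cr(II). Group 6 minus oxidation state 2 gives a d⁴ configuration. Bromide and chloride are weak-field ligands for a first-row metal, so the complex is high-spin. The t₂g³e_g¹ (high-spin) configuration has an unevenly filled e_g set; the Jahn–Teller theorem predicts a tetragonal distortion (typically axial elongation) to lift the degeneracy.
[ReBr₆]²−: Ligand charges: each bromide is −1. With an overall charge of −2 the rhenium centre must be in the +4 oxidation state. Re sits in group 7, so the d-electron count is 7 − 4 = 3. The d³ configuration leaves the e_g set evenly filled (or empty) — no strong Jahn–Teller driving force.

[CrBr₄Cl₂]⁴−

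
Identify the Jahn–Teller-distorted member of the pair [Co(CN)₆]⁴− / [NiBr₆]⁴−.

[Co(CN)₆]⁴−: Ligand charges: each cyanide is −1. With an overall charge of −4 the cobalt centre must be in the +2 oxidation state. Group 9 minus oxidation state 2 gives a d⁷ configuration. Cyanide is a strong-field ligand (high in the spectrochemical series) for a first-row metal, so the complex is low-spin. The t₂g⁶e_g¹ (low-spin) configuration has an unevenly filled e_g set; the Jahn–Teller theorem predicts a tetragonal distortion (typically axial elongation) to lift the degeneracy.
[NiBr₆]⁴−: Ligand charges: each bromide is −1. With an overall charge of −4 the nickel centre must be in the +2 oxidation state. Nickel is a group-10 element; Ni(II) is therefore d⁸. The d⁸ configuration leaves the e_g set evenly filled (or empty) — no strong Jahn–Teller driving force.

[Co(CN)₆]⁴−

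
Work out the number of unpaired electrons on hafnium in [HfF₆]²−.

0 unpaired electrons

Ligand charges: each fluoride is −1. With an overall charge of −2 the hafnium centre must be in the +4 oxidation state.
Group 4 minus oxidation state 4 gives a d⁰ configuration.
In an octahedral field the d⁰ configuration is t₂g⁰e_g⁰, giving 0 unpaired electrons.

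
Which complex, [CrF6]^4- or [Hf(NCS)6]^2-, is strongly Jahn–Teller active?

[CrF6]^4-

[CrF6]^4-: Ligand charges: each fluoride is −1. With an overall charge of −4 the chromium centre must be in the +2 oxidation state. Chromium is a group-6 element; Cr(II) is therefore d⁴. Fluoride is a weak-field ligand for a first-row metal, so the complex is high-spin. The t₂g³e_g¹ (high-spin) configuration has an unevenly filled e_g set; the Jahn–Teller theorem predicts a tetragonal distortion (typically axial elongation) to lift the degeneracy.
[Hf(NCS)6]^2-: Summing ligand charges against the −2 overall charge gives an oxidation state of +4 for hafnium. Group 4 minus oxidation state 4 gives a d⁰ configuration. The d⁰ configuration leaves the e_g set evenly filled (or empty) — no strong Jahn–Teller driving force.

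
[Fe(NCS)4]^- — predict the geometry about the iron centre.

tetrahedral

Each isothiocyanate is −1; balancing the −1 overall charge requires Fe(III).
Fe sits in group 8, so the d-electron count is 8 − 3 = 5.
Coordination number: 4.
Isothiocyanate is a weak-field ligand.
A high-spin d⁵ ion has zero CFSE in either geometry, so four ligands adopt the sterically favoured tetrahedral geometry.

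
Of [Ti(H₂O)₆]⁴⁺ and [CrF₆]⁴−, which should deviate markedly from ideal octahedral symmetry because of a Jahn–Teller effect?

[Ti(H₂O)₆]⁴⁺: Summing ligand charges against the +4 overall charge gives an oxidation state of +4 for titanium. Ti sits in group 4, so the d-electron count is 4 − 4 = 0. The d⁰ configuration leaves the e_g set evenly filled (or empty) — no strong Jahn–Teller driving force.
[CrF₆]⁴−: Summing ligand charges against the −4 overall charge gives an oxidation state of +2 for chromium. Chromium is a group-6 element; Cr(II) is therefore d⁴. Fluoride is a weak-field ligand for a first-row metal, so the complex is high-spin. The t₂g³e_g¹ (high-spin) configuration has an unevenly filled e_g set; the Jahn–Teller theorem predicts a tetragonal distortion (typically axial elongation) to lift the degeneracy.

[CrF₆]⁴−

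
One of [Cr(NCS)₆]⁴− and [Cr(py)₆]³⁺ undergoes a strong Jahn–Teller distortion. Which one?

[Cr(NCS)₆]⁴−

[Cr(NCS)₆]⁴−: Summing ligand charges against the −4 overall charge gives an oxidation state of +2 for chromium. Chromium is a group-6 element; Cr(II) is therefore d⁴. Isothiocyanate is a weak-field ligand for a first-row metal, so the complex is high-spin. The t₂g³e_g¹ (high-spin) configuration has an unevenly filled e_g set; the Jahn–Teller theorem predicts a tetragonal distortion (typically axial elongation) to lift the degeneracy.
[Cr(py)₆]³⁺: Pyridine is neutral; balancing the +3 overall charge requires Cr(III). Chromium is a group-6 element; Cr(III) is therefore d³. The d³ configuration leaves the e_g set evenly filled (or empty) — no strong Jahn–Teller driving force.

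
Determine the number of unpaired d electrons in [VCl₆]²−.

1 unpaired electron

Summing ligand charges against the −2 overall charge gives an oxidation state of +4 for vanadium.
Vanadium is a group-5 element; V(IV) is therefore d¹.
In an octahedral field the d¹ configuration is t₂g¹e_g⁰ (only one arrangement possible), giving 1 unpaired electron.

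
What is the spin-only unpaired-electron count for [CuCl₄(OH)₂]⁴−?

Each chloride is −1; each hydroxide is −1; balancing the −4 overall charge requires Cu(II).
Copper is a group-11 element; Cu(II) is therefore d⁹.
In an octahedral field the d⁹ configuration is t₂g⁶e_g³ (only one arrangement possible), giving 1 unpaired electron.

1 unpaired electron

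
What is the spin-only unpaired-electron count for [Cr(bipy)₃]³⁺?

2,2′-bipyridine is neutral; balancing the +3 overall charge requires Cr(III).
Group 6 minus oxidation state 3 gives a d³ configuration.
Counting donor atoms: 3×2,2′-bipyridine (bidentate) → 6 donors. Coordination number = 6.
In an octahedral field the d³ configuration is t₂g³e_g⁰ (only one arrangement possible), giving 3 unpaired electrons.

3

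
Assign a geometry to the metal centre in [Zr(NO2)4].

Each nitro (N-bound nitrite) is −1; balancing the 0 overall charge requires Zr(IV).
Group 4 minus oxidation state 4 gives a d⁰ configuration.
With 4 monodentate ligands the coordination number is 4.
A d⁰ ion has no crystal-field stabilisation preference between square planar and tetrahedral, so four ligands adopt the sterically favoured tetrahedral geometry.

tetrahedral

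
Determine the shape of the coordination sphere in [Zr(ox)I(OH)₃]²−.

octahedral

Each oxalate is −2; each iodide is −1; each hydroxide is −1; balancing the −2 overall charge requires Zr(IV).
Group 4 minus oxidation state 4 gives a d⁰ configuration.
Counting donor atoms: 1×oxalate (bidentate) → 2 donors; 1×iodide (monodentate) → 1 donor; 3×hydroxide (monodentate) → 3 donors. Coordination number = 6.
Six donors around a single metal centre give an octahedral coordination sphere.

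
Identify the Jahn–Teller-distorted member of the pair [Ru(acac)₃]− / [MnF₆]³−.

[Ru(acac)₃]−: Summing ligand charges against the −1 overall charge gives an oxidation state of +2 for ruthenium. Ruthenium is a group-8 element; Ru(II) is therefore d⁶. A 4d ion has a large Δₒ and is invariably low-spin. The d⁶ configuration leaves the e_g set evenly filled (or empty) — no strong Jahn–Teller driving force.
[MnF₆]³−: Ligand charges: each fluoride is −1. With an overall charge of −3 the manganese centre must be in the +3 oxidation state. Manganese is a group-7 element; Mn(III) is therefore d⁴. Fluoride is a weak-field ligand for a first-row metal, so the complex is high-spin. The t₂g³e_g¹ (high-spin) configuration has an unevenly filled e_g set; the Jahn–Teller theorem predicts a tetragonal distortion (typically axial elongation) to lift the degeneracy.

[MnF₆]³−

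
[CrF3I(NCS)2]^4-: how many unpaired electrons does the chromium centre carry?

Ligand charges: each fluoride is −1; each iodide is −1; each isothiocyanate is −1. With an overall charge of −4 the chromium centre must be in the +2 oxidation state.
Cr sits in group 6, so the d-electron count is 6 − 2 = 4.
The spin state decides the count: Fluoride, iodide, and isothiocyanate are weak-field ligands for a first-row metal, so the complex is high-spin.
An octahedral high-spin d⁴ ion is t₂g³e_g¹, giving 4 unpaired electrons.

4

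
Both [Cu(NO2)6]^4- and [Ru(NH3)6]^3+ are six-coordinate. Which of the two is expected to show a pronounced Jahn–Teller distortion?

[Cu(NO2)6]^4-

[Cu(NO2)6]^4-: Ligand charges: each nitro (N-bound nitrite) is −1. With an overall charge of −4 the copper centre must be in the +2 oxidation state. Copper is a group-11 element; Cu(II) is therefore d⁹. The t₂g⁶e_g³ configuration has an unevenly filled e_g set; the Jahn–Teller theorem predicts a tetragonal distortion (typically axial elongation) to lift the degeneracy.
[Ru(NH3)6]^3+: Ligand charges: ammonia is neutral. With an overall charge of +3 the ruthenium centre must be in the +3 oxidation state. Ru sits in group 8, so the d-electron count is 8 − 3 = 5. A 4d ion has a large Δₒ and is invariably low-spin. The d⁵ configuration leaves the e_g set evenly filled (or empty) — no strong Jahn–Teller driving force.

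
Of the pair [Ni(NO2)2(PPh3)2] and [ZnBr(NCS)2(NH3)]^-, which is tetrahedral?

For [Ni(NO2)2(PPh3)2]: Each nitro (N-bound nitrite) is −1; triphenylphosphine is neutral; balancing the 0 overall charge requires Ni(II). Ni sits in group 10, so the d-electron count is 10 − 2 = 8. Nitro (N-bound nitrite) and triphenylphosphine are strong-field ligands (high in the spectrochemical series). A 3d d⁸ ion with strong-field ligands gains enough CFSE to favour square planar over tetrahedral. → square planar.
For [ZnBr(NCS)2(NH3)]^-: Each bromide is −1; each isothiocyanate is −1; ammonia is neutral; balancing the −1 overall charge requires Zn(II). Zn sits in group 12, so the d-electron count is 12 − 2 = 10. A d¹⁰ ion has no crystal-field stabilisation preference between square planar and tetrahedral, so four ligands adopt the sterically favoured tetrahedral geometry. → tetrahedral.

[ZnBr(NCS)2(NH3)]^-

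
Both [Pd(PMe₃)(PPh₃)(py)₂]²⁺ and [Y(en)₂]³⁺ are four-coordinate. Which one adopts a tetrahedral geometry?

[Y(en)₂]³⁺

For [Pd(PMe₃)(PPh₃)(py)₂]²⁺: Summing ligand charges against the +2 overall charge gives an oxidation state of +2 for palladium. Pd sits in group 10, so the d-electron count is 10 − 2 = 8. A 4d d⁸ ion has a large crystal-field splitting; square planar leaves the high-energy d_{x²−y²} orbital empty and maximises CFSE. → square planar.
For [Y(en)₂]³⁺: Summing ligand charges against the +3 overall charge gives an oxidation state of +3 for yttrium. Y sits in group 3, so the d-electron count is 3 − 3 = 0. A d⁰ ion has no crystal-field stabilisation preference between square planar and tetrahedral, so four ligands adopt the sterically favoured tetrahedral geometry. → tetrahedral.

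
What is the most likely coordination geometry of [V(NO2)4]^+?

tetrahedral

Summing ligand charges against the +1 overall charge gives an oxidation state of +5 for vanadium.
Vanadium is a group-5 element; V(V) is therefore d⁰.
With 4 monodentate ligands the coordination number is 4.
A d⁰ ion has no crystal-field stabilisation preference between square planar and tetrahedral, so four ligands adopt the sterically favoured tetrahedral geometry.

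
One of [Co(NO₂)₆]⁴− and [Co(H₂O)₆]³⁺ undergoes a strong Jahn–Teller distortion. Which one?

[Co(NO₂)₆]⁴−: Ligand charges: each nitro (N-bound nitrite) is −1. With an overall charge of −4 the cobalt centre must be in the +2 oxidation state. Group 9 minus oxidation state 2 gives a d⁷ configuration. Nitro (N-bound nitrite) is a strong-field ligand (high in the spectrochemical series) for a first-row metal, so the complex is low-spin. The t₂g⁶e_g¹ (low-spin) configuration has an unevenly filled e_g set; the Jahn–Teller theorem predicts a tetragonal distortion (typically axial elongation) to lift the degeneracy.
[Co(H₂O)₆]³⁺: Ligand charges: water is neutral. With an overall charge of +3 the cobalt centre must be in the +3 oxidation state. Cobalt is a group-9 element; Co(III) is therefore d⁶. Co(III) has an exceptionally large octahedral splitting and is low-spin with essentially every ligand except fluoride. The d⁶ configuration leaves the e_g set evenly filled (or empty) — no strong Jahn–Teller driving force.

[Co(NO₂)₆]⁴−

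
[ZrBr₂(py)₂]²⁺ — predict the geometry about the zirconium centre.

Each bromide is −1; pyridine is neutral; balancing the +2 overall charge requires Zr(IV).
Zr sits in group 4, so the d-electron count is 4 − 4 = 0.
Coordination number: 4.
A d⁰ ion has no crystal-field stabilisation preference between square planar and tetrahedral, so four ligands adopt the sterically favoured tetrahedral geometry.

tetrahedral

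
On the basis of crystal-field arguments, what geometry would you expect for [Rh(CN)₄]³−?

Each cyanide is −1; balancing the −3 overall charge requires Rh(I).
Rhodium is a group-9 element; Rh(I) is therefore d⁸.
With 4 monodentate ligands the coordination number is 4.
A 4d d⁸ ion has a large crystal-field splitting; square planar leaves the high-energy d_{x²−y²} orbital empty and maximises CFSE.

square planar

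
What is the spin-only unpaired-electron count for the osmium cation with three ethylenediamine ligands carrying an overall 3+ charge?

1 unpaired electron

Ethylenediamine is neutral; balancing the +3 overall charge requires Os(III).
Group 8 minus oxidation state 3 gives a d⁵ configuration.
Counting donor atoms: 3×ethylenediamine (bidentate) → 6 donors. Coordination number = 6.
The spin state decides the count: a 5d ion has a large Δₒ and is invariably low-spin.
An octahedral low-spin d⁵ ion is t₂g⁵e_g⁰, giving 1 unpaired electron.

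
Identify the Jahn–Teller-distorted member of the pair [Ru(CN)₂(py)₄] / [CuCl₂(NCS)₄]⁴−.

[Ru(CN)₂(py)₄]: Ligand charges: each cyanide is −1; pyridine is neutral. With an overall charge of 0 the ruthenium centre must be in the +2 oxidation state. Ruthenium is a group-8 element; Ru(II) is therefore d⁶. A 4d ion has a large Δₒ and is invariably low-spin. The d⁶ configuration leaves the e_g set evenly filled (or empty) — no strong Jahn–Teller driving force.
[CuCl₂(NCS)₄]⁴−: Each chloride is −1; each isothiocyanate is −1; balancing the −4 overall charge requires Cu(II). Group 11 minus oxidation state 2 gives a d⁹ configuration. The t₂g⁶e_g³ configuration has an unevenly filled e_g set; the Jahn–Teller theorem predicts a tetragonal distortion (typically axial elongation) to lift the degeneracy.

[CuCl₂(NCS)₄]⁴−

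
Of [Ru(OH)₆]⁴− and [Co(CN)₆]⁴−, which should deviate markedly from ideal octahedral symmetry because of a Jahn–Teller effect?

[Co(CN)₆]⁴−

[Ru(OH)₆]⁴−: Ligand charges: each hydroxide is −1. With an overall charge of −4 the ruthenium centre must be in the +2 oxidation state. Ru sits in group 8, so the d-electron count is 8 − 2 = 6. A 4d ion has a large Δₒ and is invariably low-spin. The d⁶ configuration leaves the e_g set evenly filled (or empty) — no strong Jahn–Teller driving force.
[Co(CN)₆]⁴−: Each cyanide is −1; balancing the −4 overall charge requires Co(II). Group 9 minus oxidation state 2 gives a d⁷ configuration. Cyanide is a strong-field ligand (high in the spectrochemical series) for a first-row metal, so the complex is low-spin. The t₂g⁶e_g¹ (low-spin) configuration has an unevenly filled e_g set; the Jahn–Teller theorem predicts a tetragonal distortion (typically axial elongation) to lift the degeneracy.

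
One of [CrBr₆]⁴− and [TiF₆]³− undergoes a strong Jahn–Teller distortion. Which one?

[CrBr₆]⁴−: Each bromide is −1; balancing the −4 overall charge requires Cr(II). Chromium is a group-6 element; Cr(II) is therefore d⁴. Bromide is a weak-field ligand for a first-row metal, so the complex is high-spin. The t₂g³e_g¹ (high-spin) configuration has an unevenly filled e_g set; the Jahn–Teller theorem predicts a tetragonal distortion (typically axial elongation) to lift the degeneracy.
[TiF₆]³−: Ligand charges: each fluoride is −1. With an overall charge of −3 the titanium centre must be in the +3 oxidation state. Titanium is a group-4 element; Ti(III) is therefore d¹. The d¹ configuration leaves the e_g set evenly filled (or empty) — no strong Jahn–Teller driving force.

[CrBr₆]⁴−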